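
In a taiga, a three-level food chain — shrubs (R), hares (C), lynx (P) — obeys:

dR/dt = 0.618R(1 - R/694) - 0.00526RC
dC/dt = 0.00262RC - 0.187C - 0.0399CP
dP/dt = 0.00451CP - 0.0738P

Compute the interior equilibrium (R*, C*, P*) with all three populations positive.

From dP/dt = 0: 0.00451C* = 0.0738, so C* = 16.4.
From dR/dt = 0: 0.618(1 - R*/694) = 0.00526·16.4, giving R* = 694·(1 - 0.139) = 597.
From dC/dt = 0: 0.00262·597 - 0.187 = 0.0399P*, so P* = 1.38/0.0399 = 34.5.

R* ≈ 597, C* ≈ 16.4, P* ≈ 34.5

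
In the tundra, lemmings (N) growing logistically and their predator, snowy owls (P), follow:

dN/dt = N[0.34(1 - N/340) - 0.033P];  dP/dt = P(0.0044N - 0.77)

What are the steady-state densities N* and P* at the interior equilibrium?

From dP/dt = 0 with P > 0: 0.0044N* = 0.77, so N* = 175.
Substitute into dN/dt = 0: 0.34(1 - 175/340) = 0.033P*.
The bracket is 0.485, giving P* = 0.165/0.033 = 5.

N* ≈ 175, P* ≈ 5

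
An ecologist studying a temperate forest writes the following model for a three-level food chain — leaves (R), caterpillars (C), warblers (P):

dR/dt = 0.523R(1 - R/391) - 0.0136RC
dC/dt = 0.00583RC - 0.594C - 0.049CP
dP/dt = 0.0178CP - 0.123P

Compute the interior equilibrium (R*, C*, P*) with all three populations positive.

From dP/dt = 0: 0.0178C* = 0.123, so C* = 6.91.
From dR/dt = 0: 0.523(1 - R*/391) = 0.0136·6.91, giving R* = 391·(1 - 0.18) = 321.
From dC/dt = 0: 0.00583·321 - 0.594 = 0.049P*, so P* = 1.28/0.049 = 26.

R* ≈ 321, C* ≈ 6.91, P* ≈ 26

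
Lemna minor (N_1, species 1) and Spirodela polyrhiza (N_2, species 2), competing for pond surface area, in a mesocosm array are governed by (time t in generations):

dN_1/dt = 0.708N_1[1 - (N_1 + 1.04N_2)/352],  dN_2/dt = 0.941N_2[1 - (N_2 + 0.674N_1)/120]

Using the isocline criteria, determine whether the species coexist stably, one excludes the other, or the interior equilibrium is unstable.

species 1 excludes species 2

Compare the nullcline intercepts: K1/α12 = 352/1.04 = 338 > K2 = 120; K2/α21 = 120/0.674 = 178 < K1 = 352.
Since the inequalities point opposite ways, species 1 can invade but species 2 cannot.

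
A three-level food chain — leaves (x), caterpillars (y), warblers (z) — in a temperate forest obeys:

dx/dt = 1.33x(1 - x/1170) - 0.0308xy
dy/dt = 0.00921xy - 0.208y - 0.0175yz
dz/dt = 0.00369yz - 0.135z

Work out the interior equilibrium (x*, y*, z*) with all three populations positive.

From dz/dt = 0: 0.00369y* = 0.135, so y* = 36.6.
From dx/dt = 0: 1.33(1 - x*/1170) = 0.0308·36.6, giving x* = 1170·(1 - 0.847) = 179.
From dy/dt = 0: 0.00921·179 - 0.208 = 0.0175z*, so z* = 1.44/0.0175 = 82.2.

x* ≈ 179, y* ≈ 36.6, z* ≈ 82.2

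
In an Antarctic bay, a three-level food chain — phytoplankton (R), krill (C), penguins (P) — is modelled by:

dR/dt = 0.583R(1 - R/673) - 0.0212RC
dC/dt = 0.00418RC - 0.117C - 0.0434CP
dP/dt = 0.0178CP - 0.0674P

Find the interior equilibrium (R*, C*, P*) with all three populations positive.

R* ≈ 580, C* ≈ 3.79, P* ≈ 53.2

From dP/dt = 0: 0.0178C* = 0.0674, so C* = 3.79.
From dR/dt = 0: 0.583(1 - R*/673) = 0.0212·3.79, giving R* = 673·(1 - 0.138) = 580.
From dC/dt = 0: 0.00418·580 - 0.117 = 0.0434P*, so P* = 2.31/0.0434 = 53.2.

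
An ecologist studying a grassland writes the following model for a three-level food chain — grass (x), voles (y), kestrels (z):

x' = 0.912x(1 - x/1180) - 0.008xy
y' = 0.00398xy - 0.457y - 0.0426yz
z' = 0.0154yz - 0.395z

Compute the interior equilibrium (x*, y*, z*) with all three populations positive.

x* ≈ 915, y* ≈ 25.6, z* ≈ 74.7

From dz/dt = 0: 0.0154y* = 0.395, so y* = 25.6.
From dx/dt = 0: 0.912(1 - x*/1180) = 0.008·25.6, giving x* = 1180·(1 - 0.225) = 915.
From dy/dt = 0: 0.00398·915 - 0.457 = 0.0426z*, so z* = 3.18/0.0426 = 74.7.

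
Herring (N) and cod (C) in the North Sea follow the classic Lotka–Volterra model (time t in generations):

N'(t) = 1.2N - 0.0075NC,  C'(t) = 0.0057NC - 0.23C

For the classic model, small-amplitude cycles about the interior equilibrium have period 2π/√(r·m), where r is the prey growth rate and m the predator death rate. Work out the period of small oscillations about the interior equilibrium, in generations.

T ≈ 12 generations

Here r = 1.2 and m = 0.23, so r·m = 0.276.
ω = √0.276 = 0.525 per generation, hence T = 2π/ω ≈ 12 generations.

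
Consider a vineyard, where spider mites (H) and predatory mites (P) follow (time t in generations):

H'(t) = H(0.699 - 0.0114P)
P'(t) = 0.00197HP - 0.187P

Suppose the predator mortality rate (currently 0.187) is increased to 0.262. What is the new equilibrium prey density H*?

At the interior fixed point, setting dP/dt = 0 with P > 0 fixes H* = (predator death rate)/(HP coefficient) — independent of the other coefficients.
With the change, H* = 0.262/0.00197 = 133; it rises from 94.9.

H* ≈ 133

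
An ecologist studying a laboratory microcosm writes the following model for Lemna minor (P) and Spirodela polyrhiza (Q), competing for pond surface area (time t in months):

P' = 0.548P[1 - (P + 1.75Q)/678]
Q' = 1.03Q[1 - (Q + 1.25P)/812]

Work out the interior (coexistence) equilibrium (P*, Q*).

Setting both brackets to zero gives the nullclines P + 1.75Q = 678 and 1.25P + Q = 812.
Substituting Q = 812 - 1.25P into the first: P(1 - 1.75·1.25) = 678 - 1.75·812.
So P* = -743/-1.19 = 626, and then Q* = 812 - 1.25·626 = 29.9.

P* ≈ 626, Q* ≈ 29.9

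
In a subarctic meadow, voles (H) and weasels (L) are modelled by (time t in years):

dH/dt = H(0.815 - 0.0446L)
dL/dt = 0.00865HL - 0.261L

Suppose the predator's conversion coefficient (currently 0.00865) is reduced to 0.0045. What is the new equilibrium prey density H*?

At the interior fixed point, setting dL/dt = 0 with L > 0 fixes H* = (predator death rate)/(HL coefficient) — independent of the other coefficients.
With the change, H* = 0.261/0.0045 = 58; it rises from 30.2.

H* ≈ 58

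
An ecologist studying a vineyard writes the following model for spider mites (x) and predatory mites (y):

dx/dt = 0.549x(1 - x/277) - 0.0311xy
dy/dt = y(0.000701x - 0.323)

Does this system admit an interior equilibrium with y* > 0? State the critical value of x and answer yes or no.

Threshold x = 461; K < 461, so no, the predator goes extinct.

The predator equation gives dy/dt > 0 only when x > 0.323/0.000701 = 461.
Without the predator, x → K = 277. Since 277 < 461, the predator cannot invade.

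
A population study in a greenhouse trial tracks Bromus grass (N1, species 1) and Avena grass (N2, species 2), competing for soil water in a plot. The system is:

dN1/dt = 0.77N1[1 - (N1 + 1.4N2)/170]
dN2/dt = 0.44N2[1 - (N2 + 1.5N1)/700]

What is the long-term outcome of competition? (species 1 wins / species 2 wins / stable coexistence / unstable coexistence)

species 2 excludes species 1

Compare the nullcline intercepts: K1/α12 = 170/1.4 = 121 < K2 = 700; K2/α21 = 700/1.5 = 467 > K1 = 170.
Since the inequalities point opposite ways, species 2 can invade but species 1 cannot.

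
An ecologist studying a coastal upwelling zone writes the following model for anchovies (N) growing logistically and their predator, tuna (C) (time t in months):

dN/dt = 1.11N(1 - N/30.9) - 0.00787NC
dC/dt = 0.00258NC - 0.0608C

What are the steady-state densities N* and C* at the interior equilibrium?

From dC/dt = 0 with C > 0: 0.00258N* = 0.0608, so N* = 23.6.
Substitute into dN/dt = 0: 1.11(1 - 23.6/30.9) = 0.00787C*.
The bracket is 0.237, giving C* = 0.263/0.00787 = 33.5.

N* ≈ 23.6, C* ≈ 33.5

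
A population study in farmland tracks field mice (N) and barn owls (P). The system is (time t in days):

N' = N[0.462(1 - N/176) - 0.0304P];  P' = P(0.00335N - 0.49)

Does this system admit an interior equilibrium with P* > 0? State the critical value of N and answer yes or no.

Threshold N = 146; K > 146, so yes, the predator persists.

The predator equation gives dP/dt > 0 only when N > 0.49/0.00335 = 146.
Without the predator, N → K = 176. Since 176 > 146, the predator can invade and persist.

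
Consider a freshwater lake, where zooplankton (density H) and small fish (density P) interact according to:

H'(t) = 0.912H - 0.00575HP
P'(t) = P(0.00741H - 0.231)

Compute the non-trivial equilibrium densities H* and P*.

Set dP/dt = 0 with P > 0: 0.00741H - 0.231 = 0, so H* = 0.231/0.00741 = 31.2.
Set dH/dt = 0 with H > 0: 0.912 - 0.00575P = 0, so P* = 0.912/0.00575 = 159.

H* ≈ 31.2, P* ≈ 159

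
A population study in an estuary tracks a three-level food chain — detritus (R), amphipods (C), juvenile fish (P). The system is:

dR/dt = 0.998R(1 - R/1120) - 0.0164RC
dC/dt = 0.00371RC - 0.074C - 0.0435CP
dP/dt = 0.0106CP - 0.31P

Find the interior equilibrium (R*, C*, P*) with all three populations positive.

R* ≈ 582, C* ≈ 29.2, P* ≈ 47.9

From dP/dt = 0: 0.0106C* = 0.31, so C* = 29.2.
From dR/dt = 0: 0.998(1 - R*/1120) = 0.0164·29.2, giving R* = 1120·(1 - 0.481) = 582.
From dC/dt = 0: 0.00371·582 - 0.074 = 0.0435P*, so P* = 2.08/0.0435 = 47.9.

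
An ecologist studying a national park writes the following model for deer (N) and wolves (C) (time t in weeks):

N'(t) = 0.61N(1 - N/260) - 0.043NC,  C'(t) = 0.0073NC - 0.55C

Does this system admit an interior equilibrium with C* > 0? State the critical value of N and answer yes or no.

The predator equation gives dC/dt > 0 only when N > 0.55/0.0073 = 75.3.
Without the predator, N → K = 260. Since 260 > 75.3, the predator can invade and persist.

Threshold N = 75.3; K > 75.3, so yes, the predator persists.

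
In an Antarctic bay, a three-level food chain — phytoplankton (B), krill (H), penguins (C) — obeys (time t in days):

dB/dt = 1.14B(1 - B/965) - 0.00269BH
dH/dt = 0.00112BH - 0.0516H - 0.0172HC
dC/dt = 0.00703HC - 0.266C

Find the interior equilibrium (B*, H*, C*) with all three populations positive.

From dC/dt = 0: 0.00703H* = 0.266, so H* = 37.8.
From dB/dt = 0: 1.14(1 - B*/965) = 0.00269·37.8, giving B* = 965·(1 - 0.0893) = 879.
From dH/dt = 0: 0.00112·879 - 0.0516 = 0.0172C*, so C* = 0.933/0.0172 = 54.2.

B* ≈ 879, H* ≈ 37.8, C* ≈ 54.2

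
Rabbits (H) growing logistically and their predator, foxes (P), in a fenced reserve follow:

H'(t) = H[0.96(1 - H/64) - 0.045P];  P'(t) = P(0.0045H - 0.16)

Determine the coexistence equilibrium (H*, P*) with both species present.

H* ≈ 35.6, P* ≈ 9.48

From dP/dt = 0 with P > 0: 0.0045H* = 0.16, so H* = 35.6.
Substitute into dH/dt = 0: 0.96(1 - 35.6/64) = 0.045P*.
The bracket is 0.444, giving P* = 0.427/0.045 = 9.48.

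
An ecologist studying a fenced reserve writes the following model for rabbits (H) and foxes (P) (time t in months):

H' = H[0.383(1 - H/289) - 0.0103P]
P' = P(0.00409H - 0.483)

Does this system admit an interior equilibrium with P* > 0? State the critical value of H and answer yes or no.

Threshold H = 118; K > 118, so yes, the predator persists.

The predator equation gives dP/dt > 0 only when H > 0.483/0.00409 = 118.
Without the predator, H → K = 289. Since 289 > 118, the predator can invade and persist.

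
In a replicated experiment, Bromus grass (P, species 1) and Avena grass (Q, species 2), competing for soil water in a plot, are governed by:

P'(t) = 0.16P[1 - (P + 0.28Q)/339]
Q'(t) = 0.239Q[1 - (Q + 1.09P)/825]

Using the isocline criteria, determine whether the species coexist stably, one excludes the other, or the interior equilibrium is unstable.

Compare the nullcline intercepts: K1/α12 = 339/0.28 = 1210 > K2 = 825; K2/α21 = 825/1.09 = 757 > K1 = 339.
Since both inequalities hold, each species can invade when rare, so the interior equilibrium is stable.

stable coexistence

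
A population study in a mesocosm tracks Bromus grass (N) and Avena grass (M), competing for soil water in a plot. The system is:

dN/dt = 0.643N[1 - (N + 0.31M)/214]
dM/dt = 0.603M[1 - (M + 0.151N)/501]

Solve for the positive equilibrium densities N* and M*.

N* ≈ 61.6, M* ≈ 492

Setting both brackets to zero gives the nullclines N + 0.31M = 214 and 0.151N + M = 501.
Substituting M = 501 - 0.151N into the first: N(1 - 0.31·0.151) = 214 - 0.31·501.
So N* = 58.7/0.953 = 61.6, and then M* = 501 - 0.151·61.6 = 492.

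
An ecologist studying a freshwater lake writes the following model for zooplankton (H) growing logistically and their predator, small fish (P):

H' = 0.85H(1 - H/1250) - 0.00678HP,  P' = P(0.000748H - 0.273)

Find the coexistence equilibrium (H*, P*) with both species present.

From dP/dt = 0 with P > 0: 0.000748H* = 0.273, so H* = 365.
Substitute into dH/dt = 0: 0.85(1 - 365/1250) = 0.00678P*.
The bracket is 0.708, giving P* = 0.602/0.00678 = 88.8.

H* ≈ 365, P* ≈ 88.8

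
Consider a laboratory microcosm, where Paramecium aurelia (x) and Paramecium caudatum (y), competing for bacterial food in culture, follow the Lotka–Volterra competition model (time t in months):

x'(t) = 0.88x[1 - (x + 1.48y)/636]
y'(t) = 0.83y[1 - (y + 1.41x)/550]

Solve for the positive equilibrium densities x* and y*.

Setting both brackets to zero gives the nullclines x + 1.48y = 636 and 1.41x + y = 550.
Substituting y = 550 - 1.41x into the first: x(1 - 1.48·1.41) = 636 - 1.48·550.
So x* = -178/-1.09 = 164, and then y* = 550 - 1.41·164 = 319.

x* ≈ 164, y* ≈ 319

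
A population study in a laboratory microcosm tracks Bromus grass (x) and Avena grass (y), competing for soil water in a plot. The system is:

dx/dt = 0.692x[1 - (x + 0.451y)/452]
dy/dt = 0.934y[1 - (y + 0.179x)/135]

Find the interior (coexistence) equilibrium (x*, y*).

x* ≈ 425, y* ≈ 58.8

Setting both brackets to zero gives the nullclines x + 0.451y = 452 and 0.179x + y = 135.
Substituting y = 135 - 0.179x into the first: x(1 - 0.451·0.179) = 452 - 0.451·135.
So x* = 391/0.919 = 425, and then y* = 135 - 0.179·425 = 58.8.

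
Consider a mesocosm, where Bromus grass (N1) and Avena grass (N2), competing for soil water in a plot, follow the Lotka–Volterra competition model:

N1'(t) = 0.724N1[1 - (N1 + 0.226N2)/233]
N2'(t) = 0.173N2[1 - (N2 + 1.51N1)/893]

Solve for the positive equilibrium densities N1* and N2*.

N1* ≈ 47.3, N2* ≈ 822

Setting both brackets to zero gives the nullclines N1 + 0.226N2 = 233 and 1.51N1 + N2 = 893.
Substituting N2 = 893 - 1.51N1 into the first: N1(1 - 0.226·1.51) = 233 - 0.226·893.
So N1* = 31.2/0.659 = 47.3, and then N2* = 893 - 1.51·47.3 = 822.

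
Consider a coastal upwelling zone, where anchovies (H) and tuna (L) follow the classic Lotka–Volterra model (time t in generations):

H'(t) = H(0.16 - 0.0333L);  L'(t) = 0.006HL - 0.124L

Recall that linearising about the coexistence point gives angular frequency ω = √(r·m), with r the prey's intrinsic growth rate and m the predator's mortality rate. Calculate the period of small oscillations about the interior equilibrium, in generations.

Here r = 0.16 and m = 0.124, so r·m = 0.0198.
ω = √0.0198 = 0.141 per generation, hence T = 2π/ω ≈ 44.6 generations.

T ≈ 44.6 generations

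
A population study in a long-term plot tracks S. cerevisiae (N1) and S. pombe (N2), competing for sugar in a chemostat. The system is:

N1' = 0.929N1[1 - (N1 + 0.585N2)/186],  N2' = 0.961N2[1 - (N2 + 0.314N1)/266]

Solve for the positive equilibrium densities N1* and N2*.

N1* ≈ 37.2, N2* ≈ 254

Setting both brackets to zero gives the nullclines N1 + 0.585N2 = 186 and 0.314N1 + N2 = 266.
Substituting N2 = 266 - 0.314N1 into the first: N1(1 - 0.585·0.314) = 186 - 0.585·266.
So N1* = 30.4/0.816 = 37.2, and then N2* = 266 - 0.314·37.2 = 254.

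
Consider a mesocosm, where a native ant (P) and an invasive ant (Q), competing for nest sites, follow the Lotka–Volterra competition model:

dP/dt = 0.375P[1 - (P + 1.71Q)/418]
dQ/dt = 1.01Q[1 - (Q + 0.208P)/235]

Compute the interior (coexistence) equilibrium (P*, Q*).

P* ≈ 25.1, Q* ≈ 230

Setting both brackets to zero gives the nullclines P + 1.71Q = 418 and 0.208P + Q = 235.
Substituting Q = 235 - 0.208P into the first: P(1 - 1.71·0.208) = 418 - 1.71·235.
So P* = 16.2/0.644 = 25.1, and then Q* = 235 - 0.208·25.1 = 230.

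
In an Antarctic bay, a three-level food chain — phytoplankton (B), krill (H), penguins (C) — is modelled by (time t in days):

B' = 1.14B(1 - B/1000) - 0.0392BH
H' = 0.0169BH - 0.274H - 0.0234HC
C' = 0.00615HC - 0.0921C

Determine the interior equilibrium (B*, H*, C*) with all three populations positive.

From dC/dt = 0: 0.00615H* = 0.0921, so H* = 15.
From dB/dt = 0: 1.14(1 - B*/1000) = 0.0392·15, giving B* = 1000·(1 - 0.515) = 485.
From dH/dt = 0: 0.0169·485 - 0.274 = 0.0234C*, so C* = 7.92/0.0234 = 339.

B* ≈ 485, H* ≈ 15, C* ≈ 339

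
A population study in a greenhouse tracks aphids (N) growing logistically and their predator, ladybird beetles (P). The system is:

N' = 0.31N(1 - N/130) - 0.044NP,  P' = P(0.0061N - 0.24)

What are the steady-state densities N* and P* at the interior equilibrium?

From dP/dt = 0 with P > 0: 0.0061N* = 0.24, so N* = 39.3.
Substitute into dN/dt = 0: 0.31(1 - 39.3/130) = 0.044P*.
The bracket is 0.697, giving P* = 0.216/0.044 = 4.91.

N* ≈ 39.3, P* ≈ 4.91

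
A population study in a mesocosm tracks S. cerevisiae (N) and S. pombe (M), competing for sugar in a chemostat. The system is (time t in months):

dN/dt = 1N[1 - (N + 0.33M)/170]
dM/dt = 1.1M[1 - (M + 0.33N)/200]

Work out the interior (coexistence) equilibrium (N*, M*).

N* ≈ 117, M* ≈ 161

Setting both brackets to zero gives the nullclines N + 0.33M = 170 and 0.33N + M = 200.
Substituting M = 200 - 0.33N into the first: N(1 - 0.33·0.33) = 170 - 0.33·200.
So N* = 104/0.891 = 117, and then M* = 200 - 0.33·117 = 161.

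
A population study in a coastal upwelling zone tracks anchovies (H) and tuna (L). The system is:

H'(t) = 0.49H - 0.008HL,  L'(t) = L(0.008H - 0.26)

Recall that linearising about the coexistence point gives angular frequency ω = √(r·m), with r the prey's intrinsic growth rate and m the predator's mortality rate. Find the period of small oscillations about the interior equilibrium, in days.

Here r = 0.49 and m = 0.26, so r·m = 0.127.
ω = √0.127 = 0.357 per day, hence T = 2π/ω ≈ 17.6 days.

T ≈ 17.6 days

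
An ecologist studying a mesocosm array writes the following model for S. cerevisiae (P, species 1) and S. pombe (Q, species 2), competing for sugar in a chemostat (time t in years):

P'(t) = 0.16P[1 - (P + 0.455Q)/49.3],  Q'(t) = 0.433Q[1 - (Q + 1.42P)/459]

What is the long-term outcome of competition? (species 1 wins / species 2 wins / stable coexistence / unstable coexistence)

Compare the nullcline intercepts: K1/α12 = 49.3/0.455 = 108 < K2 = 459; K2/α21 = 459/1.42 = 323 > K1 = 49.3.
Since the inequalities point opposite ways, species 2 can invade but species 1 cannot.

species 2 excludes species 1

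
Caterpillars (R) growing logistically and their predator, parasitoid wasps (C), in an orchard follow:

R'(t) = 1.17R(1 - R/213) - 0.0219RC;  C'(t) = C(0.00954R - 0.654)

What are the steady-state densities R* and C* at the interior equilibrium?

From dC/dt = 0 with C > 0: 0.00954R* = 0.654, so R* = 68.6.
Substitute into dR/dt = 0: 1.17(1 - 68.6/213) = 0.0219C*.
The bracket is 0.678, giving C* = 0.793/0.0219 = 36.2.

R* ≈ 68.6, C* ≈ 36.2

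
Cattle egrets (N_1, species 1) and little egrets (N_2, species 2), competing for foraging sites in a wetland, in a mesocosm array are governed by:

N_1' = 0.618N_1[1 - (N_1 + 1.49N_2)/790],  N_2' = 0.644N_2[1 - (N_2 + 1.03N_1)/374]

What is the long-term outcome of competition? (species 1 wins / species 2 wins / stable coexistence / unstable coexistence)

species 1 excludes species 2

Compare the nullcline intercepts: K1/α12 = 790/1.49 = 530 > K2 = 374; K2/α21 = 374/1.03 = 363 < K1 = 790.
Since the inequalities point opposite ways, species 1 can invade but species 2 cannot.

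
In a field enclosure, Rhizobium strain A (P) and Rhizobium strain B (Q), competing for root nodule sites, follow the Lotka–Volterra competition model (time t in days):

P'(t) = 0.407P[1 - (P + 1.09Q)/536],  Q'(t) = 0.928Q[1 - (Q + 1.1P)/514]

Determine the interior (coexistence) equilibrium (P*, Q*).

Setting both brackets to zero gives the nullclines P + 1.09Q = 536 and 1.1P + Q = 514.
Substituting Q = 514 - 1.1P into the first: P(1 - 1.09·1.1) = 536 - 1.09·514.
So P* = -24.3/-0.199 = 122, and then Q* = 514 - 1.1·122 = 380.

P* ≈ 122, Q* ≈ 380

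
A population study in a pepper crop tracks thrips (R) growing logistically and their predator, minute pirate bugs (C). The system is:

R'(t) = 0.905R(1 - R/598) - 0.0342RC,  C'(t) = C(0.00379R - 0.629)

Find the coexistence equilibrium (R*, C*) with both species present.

R* ≈ 166, C* ≈ 19.1

From dC/dt = 0 with C > 0: 0.00379R* = 0.629, so R* = 166.
Substitute into dR/dt = 0: 0.905(1 - 166/598) = 0.0342C*.
The bracket is 0.722, giving C* = 0.654/0.0342 = 19.1.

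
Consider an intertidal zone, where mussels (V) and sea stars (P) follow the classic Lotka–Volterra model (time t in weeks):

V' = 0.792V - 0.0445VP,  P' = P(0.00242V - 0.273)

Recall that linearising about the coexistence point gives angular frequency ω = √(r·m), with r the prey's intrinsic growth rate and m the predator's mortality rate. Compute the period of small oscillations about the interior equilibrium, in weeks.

Here r = 0.792 and m = 0.273, so r·m = 0.216.
ω = √0.216 = 0.465 per week, hence T = 2π/ω ≈ 13.5 weeks.

T ≈ 13.5 weeks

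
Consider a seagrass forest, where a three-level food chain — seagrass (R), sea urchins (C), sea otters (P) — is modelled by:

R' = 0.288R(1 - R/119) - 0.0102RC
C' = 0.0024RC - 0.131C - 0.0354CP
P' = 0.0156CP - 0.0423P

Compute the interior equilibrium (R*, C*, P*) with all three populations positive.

R* ≈ 108, C* ≈ 2.71, P* ≈ 3.59

From dP/dt = 0: 0.0156C* = 0.0423, so C* = 2.71.
From dR/dt = 0: 0.288(1 - R*/119) = 0.0102·2.71, giving R* = 119·(1 - 0.096) = 108.
From dC/dt = 0: 0.0024·108 - 0.131 = 0.0354P*, so P* = 0.127/0.0354 = 3.59.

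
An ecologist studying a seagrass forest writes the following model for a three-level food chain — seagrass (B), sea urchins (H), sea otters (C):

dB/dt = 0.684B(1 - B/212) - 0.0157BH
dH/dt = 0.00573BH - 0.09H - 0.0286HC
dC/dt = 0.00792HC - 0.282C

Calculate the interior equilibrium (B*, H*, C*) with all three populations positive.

B* ≈ 38.7, H* ≈ 35.6, C* ≈ 4.61

From dC/dt = 0: 0.00792H* = 0.282, so H* = 35.6.
From dB/dt = 0: 0.684(1 - B*/212) = 0.0157·35.6, giving B* = 212·(1 - 0.817) = 38.7.
From dH/dt = 0: 0.00573·38.7 - 0.09 = 0.0286C*, so C* = 0.132/0.0286 = 4.61.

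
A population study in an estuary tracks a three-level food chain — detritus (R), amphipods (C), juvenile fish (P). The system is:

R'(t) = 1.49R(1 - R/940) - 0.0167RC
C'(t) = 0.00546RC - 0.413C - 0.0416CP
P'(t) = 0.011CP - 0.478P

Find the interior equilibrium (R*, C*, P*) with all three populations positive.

From dP/dt = 0: 0.011C* = 0.478, so C* = 43.5.
From dR/dt = 0: 1.49(1 - R*/940) = 0.0167·43.5, giving R* = 940·(1 - 0.487) = 482.
From dC/dt = 0: 0.00546·482 - 0.413 = 0.0416P*, so P* = 2.22/0.0416 = 53.4.

R* ≈ 482, C* ≈ 43.5, P* ≈ 53.4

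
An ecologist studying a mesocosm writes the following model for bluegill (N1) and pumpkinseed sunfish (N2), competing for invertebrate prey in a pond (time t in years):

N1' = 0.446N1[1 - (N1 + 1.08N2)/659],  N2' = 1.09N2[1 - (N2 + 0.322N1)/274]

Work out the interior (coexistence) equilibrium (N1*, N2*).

N1* ≈ 557, N2* ≈ 94.8

Setting both brackets to zero gives the nullclines N1 + 1.08N2 = 659 and 0.322N1 + N2 = 274.
Substituting N2 = 274 - 0.322N1 into the first: N1(1 - 1.08·0.322) = 659 - 1.08·274.
So N1* = 363/0.652 = 557, and then N2* = 274 - 0.322·557 = 94.8.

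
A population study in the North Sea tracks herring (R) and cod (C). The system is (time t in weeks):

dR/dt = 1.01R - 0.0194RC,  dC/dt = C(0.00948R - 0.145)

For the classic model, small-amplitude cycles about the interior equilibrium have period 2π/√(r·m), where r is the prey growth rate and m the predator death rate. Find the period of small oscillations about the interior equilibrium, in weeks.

T ≈ 16.4 weeks

Here r = 1.01 and m = 0.145, so r·m = 0.146.
ω = √0.146 = 0.383 per week, hence T = 2π/ω ≈ 16.4 weeks.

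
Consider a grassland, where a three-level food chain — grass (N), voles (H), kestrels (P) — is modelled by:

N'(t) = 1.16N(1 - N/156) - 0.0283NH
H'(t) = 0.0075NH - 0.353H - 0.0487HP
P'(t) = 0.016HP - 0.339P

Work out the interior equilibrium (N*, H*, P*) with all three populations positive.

N* ≈ 75.4, H* ≈ 21.2, P* ≈ 4.36

From dP/dt = 0: 0.016H* = 0.339, so H* = 21.2.
From dN/dt = 0: 1.16(1 - N*/156) = 0.0283·21.2, giving N* = 156·(1 - 0.517) = 75.4.
From dH/dt = 0: 0.0075·75.4 - 0.353 = 0.0487P*, so P* = 0.212/0.0487 = 4.36.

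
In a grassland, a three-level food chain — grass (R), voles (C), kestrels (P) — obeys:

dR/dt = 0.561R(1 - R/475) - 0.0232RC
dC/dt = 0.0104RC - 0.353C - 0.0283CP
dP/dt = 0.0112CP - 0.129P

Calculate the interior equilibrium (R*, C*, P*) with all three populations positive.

From dP/dt = 0: 0.0112C* = 0.129, so C* = 11.5.
From dR/dt = 0: 0.561(1 - R*/475) = 0.0232·11.5, giving R* = 475·(1 - 0.476) = 249.
From dC/dt = 0: 0.0104·249 - 0.353 = 0.0283P*, so P* = 2.23/0.0283 = 78.9.

R* ≈ 249, C* ≈ 11.5, P* ≈ 78.9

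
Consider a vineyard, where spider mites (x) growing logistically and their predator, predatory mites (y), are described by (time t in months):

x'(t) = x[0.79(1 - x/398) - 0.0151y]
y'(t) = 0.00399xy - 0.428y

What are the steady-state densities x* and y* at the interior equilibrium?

From dy/dt = 0 with y > 0: 0.00399x* = 0.428, so x* = 107.
Substitute into dx/dt = 0: 0.79(1 - 107/398) = 0.0151y*.
The bracket is 0.73, giving y* = 0.577/0.0151 = 38.2.

x* ≈ 107, y* ≈ 38.2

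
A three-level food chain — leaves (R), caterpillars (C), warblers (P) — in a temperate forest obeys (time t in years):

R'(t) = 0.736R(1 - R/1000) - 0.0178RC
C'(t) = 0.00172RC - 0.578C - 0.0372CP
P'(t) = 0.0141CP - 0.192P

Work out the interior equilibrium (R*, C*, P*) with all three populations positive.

R* ≈ 671, C* ≈ 13.6, P* ≈ 15.5

From dP/dt = 0: 0.0141C* = 0.192, so C* = 13.6.
From dR/dt = 0: 0.736(1 - R*/1000) = 0.0178·13.6, giving R* = 1000·(1 - 0.329) = 671.
From dC/dt = 0: 0.00172·671 - 0.578 = 0.0372P*, so P* = 0.576/0.0372 = 15.5.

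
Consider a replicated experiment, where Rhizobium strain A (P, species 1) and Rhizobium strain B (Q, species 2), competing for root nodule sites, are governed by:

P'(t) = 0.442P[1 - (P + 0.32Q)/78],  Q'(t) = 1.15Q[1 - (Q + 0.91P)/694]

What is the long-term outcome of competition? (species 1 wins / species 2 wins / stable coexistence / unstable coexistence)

Compare the nullcline intercepts: K1/α12 = 78/0.32 = 244 < K2 = 694; K2/α21 = 694/0.91 = 763 > K1 = 78.
Since the inequalities point opposite ways, species 2 can invade but species 1 cannot.

species 2 excludes species 1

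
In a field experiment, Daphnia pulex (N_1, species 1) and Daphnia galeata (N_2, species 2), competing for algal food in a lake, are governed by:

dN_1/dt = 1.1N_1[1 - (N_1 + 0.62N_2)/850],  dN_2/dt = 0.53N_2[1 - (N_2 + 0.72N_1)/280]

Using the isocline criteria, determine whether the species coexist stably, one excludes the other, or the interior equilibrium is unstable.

species 1 excludes species 2

Compare the nullcline intercepts: K1/α12 = 850/0.62 = 1370 > K2 = 280; K2/α21 = 280/0.72 = 389 < K1 = 850.
Since the inequalities point opposite ways, species 1 can invade but species 2 cannot.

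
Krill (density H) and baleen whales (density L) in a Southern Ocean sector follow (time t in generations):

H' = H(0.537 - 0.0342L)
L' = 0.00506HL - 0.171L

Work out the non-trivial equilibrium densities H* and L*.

Set dL/dt = 0 with L > 0: 0.00506H - 0.171 = 0, so H* = 0.171/0.00506 = 33.8.
Set dH/dt = 0 with H > 0: 0.537 - 0.0342L = 0, so L* = 0.537/0.0342 = 15.7.

H* ≈ 33.8, L* ≈ 15.7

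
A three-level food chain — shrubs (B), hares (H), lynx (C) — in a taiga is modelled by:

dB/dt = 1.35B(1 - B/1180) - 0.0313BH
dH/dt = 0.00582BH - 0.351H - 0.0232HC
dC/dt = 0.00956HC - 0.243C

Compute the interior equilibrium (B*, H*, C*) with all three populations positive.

B* ≈ 485, H* ≈ 25.4, C* ≈ 106

From dC/dt = 0: 0.00956H* = 0.243, so H* = 25.4.
From dB/dt = 0: 1.35(1 - B*/1180) = 0.0313·25.4, giving B* = 1180·(1 - 0.589) = 485.
From dH/dt = 0: 0.00582·485 - 0.351 = 0.0232C*, so C* = 2.47/0.0232 = 106.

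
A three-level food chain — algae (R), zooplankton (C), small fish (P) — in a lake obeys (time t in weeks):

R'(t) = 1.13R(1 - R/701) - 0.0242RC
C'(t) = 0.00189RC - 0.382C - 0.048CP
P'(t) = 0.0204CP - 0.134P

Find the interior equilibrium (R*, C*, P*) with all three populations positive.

From dP/dt = 0: 0.0204C* = 0.134, so C* = 6.57.
From dR/dt = 0: 1.13(1 - R*/701) = 0.0242·6.57, giving R* = 701·(1 - 0.141) = 602.
From dC/dt = 0: 0.00189·602 - 0.382 = 0.048P*, so P* = 0.757/0.048 = 15.8.

R* ≈ 602, C* ≈ 6.57, P* ≈ 15.8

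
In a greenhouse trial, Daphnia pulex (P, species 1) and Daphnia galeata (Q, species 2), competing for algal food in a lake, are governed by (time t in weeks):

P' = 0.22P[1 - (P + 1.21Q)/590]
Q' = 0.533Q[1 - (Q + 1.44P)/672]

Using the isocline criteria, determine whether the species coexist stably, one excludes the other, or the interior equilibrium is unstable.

unstable coexistence (outcome depends on initial conditions)

Compare the nullcline intercepts: K1/α12 = 590/1.21 = 488 < K2 = 672; K2/α21 = 672/1.44 = 467 < K1 = 590.
Since both are reversed, neither can invade when rare; the interior point is a saddle.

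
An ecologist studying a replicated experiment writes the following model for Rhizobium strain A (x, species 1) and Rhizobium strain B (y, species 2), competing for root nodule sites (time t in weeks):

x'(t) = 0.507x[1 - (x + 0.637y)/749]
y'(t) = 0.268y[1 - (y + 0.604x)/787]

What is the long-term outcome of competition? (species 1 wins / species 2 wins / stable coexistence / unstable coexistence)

stable coexistence

Compare the nullcline intercepts: K1/α12 = 749/0.637 = 1180 > K2 = 787; K2/α21 = 787/0.604 = 1300 > K1 = 749.
Since both inequalities hold, each species can invade when rare, so the interior equilibrium is stable.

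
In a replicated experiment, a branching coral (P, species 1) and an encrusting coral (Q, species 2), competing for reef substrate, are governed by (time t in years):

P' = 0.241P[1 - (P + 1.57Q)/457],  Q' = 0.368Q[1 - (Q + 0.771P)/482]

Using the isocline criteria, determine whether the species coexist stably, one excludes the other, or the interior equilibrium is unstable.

Compare the nullcline intercepts: K1/α12 = 457/1.57 = 291 < K2 = 482; K2/α21 = 482/0.771 = 625 > K1 = 457.
Since the inequalities point opposite ways, species 2 can invade but species 1 cannot.

species 2 excludes species 1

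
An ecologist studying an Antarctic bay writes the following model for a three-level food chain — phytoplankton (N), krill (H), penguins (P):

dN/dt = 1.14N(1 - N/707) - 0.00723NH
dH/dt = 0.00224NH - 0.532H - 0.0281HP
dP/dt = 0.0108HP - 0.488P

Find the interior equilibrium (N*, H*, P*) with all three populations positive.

From dP/dt = 0: 0.0108H* = 0.488, so H* = 45.2.
From dN/dt = 0: 1.14(1 - N*/707) = 0.00723·45.2, giving N* = 707·(1 - 0.287) = 504.
From dH/dt = 0: 0.00224·504 - 0.532 = 0.0281P*, so P* = 0.598/0.0281 = 21.3.

N* ≈ 504, H* ≈ 45.2, P* ≈ 21.3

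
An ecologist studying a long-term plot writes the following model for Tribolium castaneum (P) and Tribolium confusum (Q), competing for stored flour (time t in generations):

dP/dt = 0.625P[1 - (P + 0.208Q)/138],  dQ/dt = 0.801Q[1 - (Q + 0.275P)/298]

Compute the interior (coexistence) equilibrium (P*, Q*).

P* ≈ 80.6, Q* ≈ 276

Setting both brackets to zero gives the nullclines P + 0.208Q = 138 and 0.275P + Q = 298.
Substituting Q = 298 - 0.275P into the first: P(1 - 0.208·0.275) = 138 - 0.208·298.
So P* = 76/0.943 = 80.6, and then Q* = 298 - 0.275·80.6 = 276.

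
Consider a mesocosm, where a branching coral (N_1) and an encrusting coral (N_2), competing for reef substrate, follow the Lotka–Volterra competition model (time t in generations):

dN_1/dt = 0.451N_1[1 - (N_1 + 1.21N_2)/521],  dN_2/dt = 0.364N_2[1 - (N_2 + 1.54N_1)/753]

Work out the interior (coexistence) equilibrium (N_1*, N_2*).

N_1* ≈ 452, N_2* ≈ 57.1

Setting both brackets to zero gives the nullclines N_1 + 1.21N_2 = 521 and 1.54N_1 + N_2 = 753.
Substituting N_2 = 753 - 1.54N_1 into the first: N_1(1 - 1.21·1.54) = 521 - 1.21·753.
So N_1* = -390/-0.863 = 452, and then N_2* = 753 - 1.54·452 = 57.1.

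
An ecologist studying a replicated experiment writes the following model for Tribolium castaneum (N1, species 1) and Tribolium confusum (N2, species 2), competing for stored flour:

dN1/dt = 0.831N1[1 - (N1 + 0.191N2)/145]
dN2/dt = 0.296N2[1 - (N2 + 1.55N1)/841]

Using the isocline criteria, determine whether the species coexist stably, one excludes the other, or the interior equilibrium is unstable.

Compare the nullcline intercepts: K1/α12 = 145/0.191 = 759 < K2 = 841; K2/α21 = 841/1.55 = 543 > K1 = 145.
Since the inequalities point opposite ways, species 2 can invade but species 1 cannot.

species 2 excludes species 1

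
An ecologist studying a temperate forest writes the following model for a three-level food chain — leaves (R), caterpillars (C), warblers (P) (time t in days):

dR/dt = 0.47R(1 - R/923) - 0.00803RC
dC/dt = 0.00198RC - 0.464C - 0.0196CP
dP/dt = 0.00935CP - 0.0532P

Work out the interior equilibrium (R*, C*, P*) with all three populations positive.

From dP/dt = 0: 0.00935C* = 0.0532, so C* = 5.69.
From dR/dt = 0: 0.47(1 - R*/923) = 0.00803·5.69, giving R* = 923·(1 - 0.0972) = 833.
From dC/dt = 0: 0.00198·833 - 0.464 = 0.0196P*, so P* = 1.19/0.0196 = 60.5.

R* ≈ 833, C* ≈ 5.69, P* ≈ 60.5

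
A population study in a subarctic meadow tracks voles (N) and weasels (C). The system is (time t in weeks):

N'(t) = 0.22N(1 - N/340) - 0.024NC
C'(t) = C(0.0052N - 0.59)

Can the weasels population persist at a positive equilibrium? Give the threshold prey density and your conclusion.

Threshold N = 113; K > 113, so yes, the predator persists.

The predator equation gives dC/dt > 0 only when N > 0.59/0.0052 = 113.
Without the predator, N → K = 340. Since 340 > 113, the predator can invade and persist.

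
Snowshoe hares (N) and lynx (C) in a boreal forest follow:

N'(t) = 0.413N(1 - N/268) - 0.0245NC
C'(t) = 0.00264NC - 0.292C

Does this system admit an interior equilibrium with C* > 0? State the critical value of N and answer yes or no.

Threshold N = 111; K > 111, so yes, the predator persists.

The predator equation gives dC/dt > 0 only when N > 0.292/0.00264 = 111.
Without the predator, N → K = 268. Since 268 > 111, the predator can invade and persist.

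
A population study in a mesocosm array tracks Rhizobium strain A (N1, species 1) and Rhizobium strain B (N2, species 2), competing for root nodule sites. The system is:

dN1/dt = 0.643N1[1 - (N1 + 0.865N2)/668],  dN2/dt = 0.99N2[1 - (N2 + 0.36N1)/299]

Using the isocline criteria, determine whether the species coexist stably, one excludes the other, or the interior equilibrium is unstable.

Compare the nullcline intercepts: K1/α12 = 668/0.865 = 772 > K2 = 299; K2/α21 = 299/0.36 = 831 > K1 = 668.
Since both inequalities hold, each species can invade when rare, so the interior equilibrium is stable.

stable coexistence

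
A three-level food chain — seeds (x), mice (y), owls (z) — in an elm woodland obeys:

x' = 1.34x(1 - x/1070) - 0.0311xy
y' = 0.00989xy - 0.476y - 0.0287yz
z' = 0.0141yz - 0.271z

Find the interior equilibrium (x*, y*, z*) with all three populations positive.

From dz/dt = 0: 0.0141y* = 0.271, so y* = 19.2.
From dx/dt = 0: 1.34(1 - x*/1070) = 0.0311·19.2, giving x* = 1070·(1 - 0.446) = 593.
From dy/dt = 0: 0.00989·593 - 0.476 = 0.0287z*, so z* = 5.39/0.0287 = 188.

x* ≈ 593, y* ≈ 19.2, z* ≈ 188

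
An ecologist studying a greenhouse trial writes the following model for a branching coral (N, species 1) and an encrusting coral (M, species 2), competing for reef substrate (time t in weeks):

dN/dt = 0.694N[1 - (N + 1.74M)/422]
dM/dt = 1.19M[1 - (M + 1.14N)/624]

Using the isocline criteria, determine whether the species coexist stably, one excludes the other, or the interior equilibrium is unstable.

Compare the nullcline intercepts: K1/α12 = 422/1.74 = 243 < K2 = 624; K2/α21 = 624/1.14 = 547 > K1 = 422.
Since the inequalities point opposite ways, species 2 can invade but species 1 cannot.

species 2 excludes species 1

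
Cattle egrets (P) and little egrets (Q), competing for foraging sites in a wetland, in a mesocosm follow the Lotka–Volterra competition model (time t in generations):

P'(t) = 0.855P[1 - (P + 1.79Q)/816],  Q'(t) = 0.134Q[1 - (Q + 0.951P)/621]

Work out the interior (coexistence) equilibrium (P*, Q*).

P* ≈ 421, Q* ≈ 221

Setting both brackets to zero gives the nullclines P + 1.79Q = 816 and 0.951P + Q = 621.
Substituting Q = 621 - 0.951P into the first: P(1 - 1.79·0.951) = 816 - 1.79·621.
So P* = -296/-0.702 = 421, and then Q* = 621 - 0.951·421 = 221.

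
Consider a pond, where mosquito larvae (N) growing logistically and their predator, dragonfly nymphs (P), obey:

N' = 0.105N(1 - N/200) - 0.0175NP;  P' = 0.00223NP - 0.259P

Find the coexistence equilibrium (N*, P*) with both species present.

From dP/dt = 0 with P > 0: 0.00223N* = 0.259, so N* = 116.
Substitute into dN/dt = 0: 0.105(1 - 116/200) = 0.0175P*.
The bracket is 0.419, giving P* = 0.044/0.0175 = 2.52.

N* ≈ 116, P* ≈ 2.52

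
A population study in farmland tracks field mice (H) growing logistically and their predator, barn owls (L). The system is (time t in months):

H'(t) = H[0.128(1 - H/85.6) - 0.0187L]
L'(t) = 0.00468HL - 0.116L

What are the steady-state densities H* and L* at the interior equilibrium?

From dL/dt = 0 with L > 0: 0.00468H* = 0.116, so H* = 24.8.
Substitute into dH/dt = 0: 0.128(1 - 24.8/85.6) = 0.0187L*.
The bracket is 0.71, giving L* = 0.0909/0.0187 = 4.86.

H* ≈ 24.8, L* ≈ 4.86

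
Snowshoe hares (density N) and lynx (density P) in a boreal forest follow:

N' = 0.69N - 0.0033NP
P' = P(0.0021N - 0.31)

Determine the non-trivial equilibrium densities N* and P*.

N* ≈ 148, P* ≈ 209

Set dP/dt = 0 with P > 0: 0.0021N - 0.31 = 0, so N* = 0.31/0.0021 = 148.
Set dN/dt = 0 with N > 0: 0.69 - 0.0033P = 0, so P* = 0.69/0.0033 = 209.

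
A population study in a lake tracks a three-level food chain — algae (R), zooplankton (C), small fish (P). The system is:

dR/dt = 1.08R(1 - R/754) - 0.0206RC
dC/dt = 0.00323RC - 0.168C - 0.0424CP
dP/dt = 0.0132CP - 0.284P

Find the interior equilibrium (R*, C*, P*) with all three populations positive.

R* ≈ 445, C* ≈ 21.5, P* ≈ 29.9

From dP/dt = 0: 0.0132C* = 0.284, so C* = 21.5.
From dR/dt = 0: 1.08(1 - R*/754) = 0.0206·21.5, giving R* = 754·(1 - 0.41) = 445.
From dC/dt = 0: 0.00323·445 - 0.168 = 0.0424P*, so P* = 1.27/0.0424 = 29.9.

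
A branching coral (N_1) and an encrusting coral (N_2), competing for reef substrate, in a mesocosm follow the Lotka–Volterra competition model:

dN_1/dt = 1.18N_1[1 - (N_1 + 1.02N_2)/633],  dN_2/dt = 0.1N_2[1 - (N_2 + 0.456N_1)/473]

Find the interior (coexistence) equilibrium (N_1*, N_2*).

N_1* ≈ 281, N_2* ≈ 345

Setting both brackets to zero gives the nullclines N_1 + 1.02N_2 = 633 and 0.456N_1 + N_2 = 473.
Substituting N_2 = 473 - 0.456N_1 into the first: N_1(1 - 1.02·0.456) = 633 - 1.02·473.
So N_1* = 151/0.535 = 281, and then N_2* = 473 - 0.456·281 = 345.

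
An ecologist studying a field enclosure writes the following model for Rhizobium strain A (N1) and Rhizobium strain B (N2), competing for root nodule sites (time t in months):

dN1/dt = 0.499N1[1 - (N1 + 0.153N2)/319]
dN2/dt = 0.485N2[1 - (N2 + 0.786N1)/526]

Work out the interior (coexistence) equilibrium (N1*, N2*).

Setting both brackets to zero gives the nullclines N1 + 0.153N2 = 319 and 0.786N1 + N2 = 526.
Substituting N2 = 526 - 0.786N1 into the first: N1(1 - 0.153·0.786) = 319 - 0.153·526.
So N1* = 239/0.88 = 271, and then N2* = 526 - 0.786·271 = 313.

N1* ≈ 271, N2* ≈ 313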